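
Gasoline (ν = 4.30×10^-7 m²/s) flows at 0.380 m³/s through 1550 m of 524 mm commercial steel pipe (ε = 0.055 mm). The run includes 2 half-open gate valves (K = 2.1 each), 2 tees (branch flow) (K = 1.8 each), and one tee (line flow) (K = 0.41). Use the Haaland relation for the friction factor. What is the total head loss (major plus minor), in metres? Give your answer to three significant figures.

H_L ≈ 7.28 m

V = 4Q/(πD²) = 1.762 m/s; V²/2g = 0.1583 m
Re = 2.15×10^6, ε/D = 1.05×10^-4 → f = 0.01278 (Haaland)
Major: h_f = f(L/D)·V²/2g = 0.01278·2958·0.1583 = 5.983 m
Minor: ΣK = 8.21; h_m = ΣK·V²/2g = 1.299 m
Total H_L = 5.983 + 1.299 = 7.282 m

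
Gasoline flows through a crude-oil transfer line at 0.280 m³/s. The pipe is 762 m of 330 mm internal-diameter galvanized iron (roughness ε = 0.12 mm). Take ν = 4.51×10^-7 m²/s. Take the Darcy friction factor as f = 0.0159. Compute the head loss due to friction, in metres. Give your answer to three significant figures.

h_f ≈ 20.1 m

V = 4Q/(πD²) = 4·0.280/(π·0.330²) = 3.274 m/s
h_f = f(L/D)V²/(2g) = 0.01590·(762/0.330)·3.274²/(2·9.81) = 20.05 m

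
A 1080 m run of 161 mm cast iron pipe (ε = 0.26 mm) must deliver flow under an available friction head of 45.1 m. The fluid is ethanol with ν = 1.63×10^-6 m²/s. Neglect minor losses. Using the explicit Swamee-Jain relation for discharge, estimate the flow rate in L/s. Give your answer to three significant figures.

Swamee-Jain (Type II): Q = -0.965·√(gD⁵h_f/L)·ln[ε/(3.7D) + √(3.17ν²L/(gD³h_f))]
√(gD⁵h_f/L) = √(9.81·0.161⁵·45.1/1080) = 0.006657
ε/(3.7D) = 4.36×10^-4; √(3.17ν²L/(gD³h_f)) = 7.02×10^-5
Q = -0.965·0.006657·ln(5.067×10^-4) = 0.04874 m³/s
Check: V = 2.39 m/s, Re = 2.36×10^5, f = 0.02318, h_f = 45.4 m ≈ 45.1 m ✓

Q ≈ 48.7 L/s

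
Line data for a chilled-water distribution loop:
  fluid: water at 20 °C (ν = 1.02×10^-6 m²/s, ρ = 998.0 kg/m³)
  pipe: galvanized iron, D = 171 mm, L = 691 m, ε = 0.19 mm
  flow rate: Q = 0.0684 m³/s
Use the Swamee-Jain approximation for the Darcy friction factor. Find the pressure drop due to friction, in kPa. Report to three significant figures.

Δp ≈ 373 kPa

V = 4Q/(πD²) = 4·0.0684/(π·0.171²) = 2.978 m/s
Re = VD/ν = 2.978·0.171/1.02×10^-6 = 4.99×10^5 → turbulent
ε/D = 0.19/171 = 0.00111
Swamee-Jain: f = 0.02083
h_f = f(L/D)V²/(2g) = 0.02083·(691/0.171)·2.978²/(2·9.81) = 38.05 m
Δp = ρg·h_f = 998.0·9.81·38.05 = 372.5 kPa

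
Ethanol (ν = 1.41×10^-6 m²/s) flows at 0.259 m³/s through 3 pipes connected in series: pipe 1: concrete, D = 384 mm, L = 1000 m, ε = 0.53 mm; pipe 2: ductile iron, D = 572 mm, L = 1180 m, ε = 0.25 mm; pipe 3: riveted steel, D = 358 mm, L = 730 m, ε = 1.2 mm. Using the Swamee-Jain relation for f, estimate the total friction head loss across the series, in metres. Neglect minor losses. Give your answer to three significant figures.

Pipe 1: V = 2.236 m/s, Re = 6.09×10^5, ε/D = 0.00138, f = 0.02177, h_1 = f(L/D)V²/2g = 14.45 m
Pipe 2: V = 1.008 m/s, Re = 4.09×10^5, ε/D = 4.37×10^-4, f = 0.01758, h_2 = f(L/D)V²/2g = 1.877 m
Pipe 3: V = 2.573 m/s, Re = 6.53×10^5, ε/D = 0.00335, f = 0.02728, h_3 = f(L/D)V²/2g = 18.77 m
Series → Q common, losses add: H = Σh = 35.10 m

H ≈ 35.1 m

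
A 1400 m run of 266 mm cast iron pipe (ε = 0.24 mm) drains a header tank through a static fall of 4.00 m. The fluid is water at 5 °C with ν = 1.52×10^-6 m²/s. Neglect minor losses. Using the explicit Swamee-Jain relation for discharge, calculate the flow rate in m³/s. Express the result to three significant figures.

Q ≈ 0.0467 m³/s

Swamee-Jain (Type II): Q = -0.965·√(gD⁵h_f/L)·ln[ε/(3.7D) + √(3.17ν²L/(gD³h_f))]
√(gD⁵h_f/L) = √(9.81·0.266⁵·4.00/1400) = 0.006109
ε/(3.7D) = 2.44×10^-4; √(3.17ν²L/(gD³h_f)) = 1.18×10^-4
Q = -0.965·0.006109·ln(3.617×10^-4) = 0.04672 m³/s
Check: V = 0.841 m/s, Re = 1.47×10^5, f = 0.02126, h_f = 4.03 m ≈ 4.00 m ✓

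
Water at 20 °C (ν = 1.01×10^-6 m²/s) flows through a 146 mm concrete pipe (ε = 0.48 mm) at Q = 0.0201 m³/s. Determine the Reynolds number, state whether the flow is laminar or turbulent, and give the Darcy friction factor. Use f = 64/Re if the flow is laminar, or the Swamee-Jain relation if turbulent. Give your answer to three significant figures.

Re ≈ 1.74×10^5; turbulent; f ≈ 0.0278

V = 4Q/(πD²) = 1.201 m/s
Re = VD/ν = 1.201·0.146/1.01×10^-6 = 1.74×10^5
Re > 4000 → turbulent; ε/D = 0.00329
Swamee-Jain: f = 0.02777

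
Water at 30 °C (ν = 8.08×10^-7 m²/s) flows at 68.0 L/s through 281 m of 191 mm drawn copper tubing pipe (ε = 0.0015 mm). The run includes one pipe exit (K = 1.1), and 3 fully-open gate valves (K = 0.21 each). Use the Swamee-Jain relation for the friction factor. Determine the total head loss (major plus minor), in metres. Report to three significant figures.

V = 4Q/(πD²) = 2.373 m/s; V²/2g = 0.2871 m
Re = 5.61×10^5, ε/D = 7.85×10^-6 → f = 0.01296 (Swamee-Jain)
Major: h_f = f(L/D)·V²/2g = 0.01296·1471·0.2871 = 5.474 m
Minor: ΣK = 1.73; h_m = ΣK·V²/2g = 0.4967 m
Total H_L = 5.474 + 0.4967 = 5.971 m

H_L ≈ 5.97 m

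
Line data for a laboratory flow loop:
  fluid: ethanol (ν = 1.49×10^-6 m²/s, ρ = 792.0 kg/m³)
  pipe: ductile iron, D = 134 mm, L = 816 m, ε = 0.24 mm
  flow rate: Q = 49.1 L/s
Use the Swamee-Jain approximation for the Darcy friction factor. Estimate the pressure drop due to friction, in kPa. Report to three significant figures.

V = 4Q/(πD²) = 4·0.0491/(π·0.134²) = 3.482 m/s
Re = VD/ν = 3.482·0.134/1.49×10^-6 = 3.13×10^5 → turbulent
ε/D = 0.24/134 = 0.00179
Swamee-Jain: f = 0.02352
h_f = f(L/D)V²/(2g) = 0.02352·(816/0.134)·3.482²/(2·9.81) = 88.48 m
Δp = ρg·h_f = 792.0·9.81·88.48 = 687.5 kPa

Δp ≈ 687 kPa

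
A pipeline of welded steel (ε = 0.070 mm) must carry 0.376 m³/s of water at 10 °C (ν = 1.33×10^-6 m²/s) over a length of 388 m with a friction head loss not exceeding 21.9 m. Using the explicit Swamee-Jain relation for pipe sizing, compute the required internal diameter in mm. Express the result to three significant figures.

D ≈ 319 mm

Swamee-Jain (Type III): D = 0.66·[ε^1.25·(LQ²/(gh_f))^4.75 + ν·Q^9.4·(L/(gh_f))^5.2]^0.04
LQ²/(gh_f) = 0.2553; L/(gh_f) = 1.806
Term 1 = ε^1.25·(…)^4.75 = 9.77×10^-9; Term 2 = ν·Q^9.4·(…)^5.2 = 2.92×10^-9
D = 0.66·(9.77×10^-9 + 2.92×10^-9)^0.04 = 0.3189 m = 319 mm
Check: V = 4.71 m/s, Re = 1.13×10^6, f = 0.01489, h_f = 20.5 m ≈ 21.9 m ✓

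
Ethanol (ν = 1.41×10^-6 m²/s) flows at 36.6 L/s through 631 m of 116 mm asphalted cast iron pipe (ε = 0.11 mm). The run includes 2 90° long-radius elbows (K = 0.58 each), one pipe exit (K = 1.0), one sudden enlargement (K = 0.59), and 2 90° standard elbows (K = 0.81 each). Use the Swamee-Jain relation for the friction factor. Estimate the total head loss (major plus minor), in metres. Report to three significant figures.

H_L ≈ 71.1 m

V = 4Q/(πD²) = 3.463 m/s; V²/2g = 0.6113 m
Re = 2.85×10^5, ε/D = 9.48×10^-4 → f = 0.02058 (Swamee-Jain)
Major: h_f = f(L/D)·V²/2g = 0.02058·5440·0.6113 = 68.43 m
Minor: ΣK = 4.37; h_m = ΣK·V²/2g = 2.671 m
Total H_L = 68.43 + 2.671 = 71.10 m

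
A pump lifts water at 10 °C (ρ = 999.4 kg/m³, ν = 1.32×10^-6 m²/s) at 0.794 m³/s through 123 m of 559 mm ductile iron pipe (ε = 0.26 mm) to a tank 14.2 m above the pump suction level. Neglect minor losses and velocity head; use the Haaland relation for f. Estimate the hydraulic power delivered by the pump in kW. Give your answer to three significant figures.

P_hyd ≈ 126 kW

V = 4Q/(πD²) = 3.235 m/s; Re = 1.37×10^6; ε/D = 4.65×10^-4; f = 0.01681
h_f = f(L/D)V²/2g = 1.973 m
Total head H = z + h_f = 14.2 + 1.973 = 16.17 m
P_hyd = ρgQH = 999.4·9.81·0.794·16.17 = 125.9 kW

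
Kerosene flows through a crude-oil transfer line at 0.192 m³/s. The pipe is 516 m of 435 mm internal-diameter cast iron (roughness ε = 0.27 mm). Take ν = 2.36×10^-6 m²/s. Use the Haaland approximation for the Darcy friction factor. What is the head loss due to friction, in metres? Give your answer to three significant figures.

V = 4Q/(πD²) = 4·0.192/(π·0.435²) = 1.292 m/s
Re = VD/ν = 1.292·0.435/2.36×10^-6 = 2.38×10^5 → turbulent
ε/D = 0.27/435 = 6.21×10^-4
Haaland: f = 0.01901
h_f = f(L/D)V²/(2g) = 0.01901·(516/0.435)·1.292²/(2·9.81) = 1.918 m

h_f ≈ 1.92 m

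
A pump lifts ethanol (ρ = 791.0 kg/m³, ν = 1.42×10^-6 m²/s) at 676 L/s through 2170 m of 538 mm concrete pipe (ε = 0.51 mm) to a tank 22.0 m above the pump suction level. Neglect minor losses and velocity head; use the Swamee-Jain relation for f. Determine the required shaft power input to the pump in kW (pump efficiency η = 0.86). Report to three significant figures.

P_shaft ≈ 353 kW

V = 4Q/(πD²) = 2.974 m/s; Re = 1.13×10^6; ε/D = 9.48×10^-4; f = 0.01975
h_f = f(L/D)V²/2g = 35.90 m
Total head H = z + h_f = 22.0 + 35.90 = 57.90 m
P_hyd = ρgQH = 791.0·9.81·0.676·57.90 = 303.7 kW
P_shaft = P_hyd/η = 303.7/0.86 = 353.2 kW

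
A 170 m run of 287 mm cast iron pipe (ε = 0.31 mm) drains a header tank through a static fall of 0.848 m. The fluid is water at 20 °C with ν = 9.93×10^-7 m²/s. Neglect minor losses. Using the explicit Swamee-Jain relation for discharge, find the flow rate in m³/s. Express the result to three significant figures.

Swamee-Jain (Type II): Q = -0.965·√(gD⁵h_f/L)·ln[ε/(3.7D) + √(3.17ν²L/(gD³h_f))]
√(gD⁵h_f/L) = √(9.81·0.287⁵·0.848/170) = 0.009761
ε/(3.7D) = 2.92×10^-4; √(3.17ν²L/(gD³h_f)) = 5.20×10^-5
Q = -0.965·0.009761·ln(3.439×10^-4) = 0.07512 m³/s
Check: V = 1.16 m/s, Re = 3.36×10^5, f = 0.02098, h_f = 0.854 m ≈ 0.848 m ✓

Q ≈ 0.0751 m³/s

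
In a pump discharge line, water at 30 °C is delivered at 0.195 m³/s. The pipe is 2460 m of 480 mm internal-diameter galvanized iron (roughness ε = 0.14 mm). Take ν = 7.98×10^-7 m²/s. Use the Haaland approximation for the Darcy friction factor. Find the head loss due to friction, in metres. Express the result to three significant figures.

h_f ≈ 4.80 m

V = 4Q/(πD²) = 4·0.195/(π·0.480²) = 1.078 m/s
Re = VD/ν = 1.078·0.480/7.98×10^-7 = 6.48×10^5 → turbulent
ε/D = 0.14/480 = 2.92×10^-4
Haaland: f = 0.01584
h_f = f(L/D)V²/(2g) = 0.01584·(2460/0.480)·1.078²/(2·9.81) = 4.805 m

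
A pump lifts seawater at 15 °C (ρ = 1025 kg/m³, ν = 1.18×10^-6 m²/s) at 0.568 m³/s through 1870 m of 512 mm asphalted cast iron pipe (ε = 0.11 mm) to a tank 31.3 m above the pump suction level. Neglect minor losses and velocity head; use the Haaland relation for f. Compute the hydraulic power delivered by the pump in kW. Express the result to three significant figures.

P_hyd ≈ 297 kW

V = 4Q/(πD²) = 2.759 m/s; Re = 1.20×10^6; ε/D = 2.15×10^-4; f = 0.01464
h_f = f(L/D)V²/2g = 20.74 m
Total head H = z + h_f = 31.3 + 20.74 = 52.04 m
P_hyd = ρgQH = 1025·9.81·0.568·52.04 = 297.2 kW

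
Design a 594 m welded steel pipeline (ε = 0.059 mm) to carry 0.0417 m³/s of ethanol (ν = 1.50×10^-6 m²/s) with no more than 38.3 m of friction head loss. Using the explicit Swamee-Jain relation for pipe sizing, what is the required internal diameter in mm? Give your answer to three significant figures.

Swamee-Jain (Type III): D = 0.66·[ε^1.25·(LQ²/(gh_f))^4.75 + ν·Q^9.4·(L/(gh_f))^5.2]^0.04
LQ²/(gh_f) = 0.002749; L/(gh_f) = 1.581
Term 1 = ε^1.25·(…)^4.75 = 3.55×10^-18; Term 2 = ν·Q^9.4·(…)^5.2 = 1.74×10^-18
D = 0.66·(3.55×10^-18 + 1.74×10^-18)^0.04 = 0.1344 m = 134 mm
Check: V = 2.94 m/s, Re = 2.63×10^5, f = 0.01815, h_f = 35.3 m ≈ 38.3 m ✓

D ≈ 134 mm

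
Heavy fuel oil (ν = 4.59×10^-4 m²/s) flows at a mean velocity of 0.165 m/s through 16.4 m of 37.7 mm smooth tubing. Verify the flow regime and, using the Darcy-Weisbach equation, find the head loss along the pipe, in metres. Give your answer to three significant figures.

h_f ≈ 2.85 m

Re = VD/ν = 0.165·0.03770/4.59×10^-4 = 13.6 → laminar (Re < 2300)
f = 64/Re = 4.722
h_f = f(L/D)V²/(2g) = 4.722·(16.4/0.03770)·0.165²/(2·9.81) = 2.851 m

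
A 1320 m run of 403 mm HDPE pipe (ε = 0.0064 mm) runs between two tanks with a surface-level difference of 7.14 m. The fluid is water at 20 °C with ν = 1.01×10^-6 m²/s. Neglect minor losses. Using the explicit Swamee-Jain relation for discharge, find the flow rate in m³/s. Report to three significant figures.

Q ≈ 0.235 m³/s

Swamee-Jain (Type II): Q = -0.965·√(gD⁵h_f/L)·ln[ε/(3.7D) + √(3.17ν²L/(gD³h_f))]
√(gD⁵h_f/L) = √(9.81·0.403⁵·7.14/1320) = 0.02375
ε/(3.7D) = 4.29×10^-6; √(3.17ν²L/(gD³h_f)) = 3.05×10^-5
Q = -0.965·0.02375·ln(3.481×10^-5) = 0.2353 m³/s
Check: V = 1.84 m/s, Re = 7.36×10^5, f = 0.01255, h_f = 7.13 m ≈ 7.14 m ✓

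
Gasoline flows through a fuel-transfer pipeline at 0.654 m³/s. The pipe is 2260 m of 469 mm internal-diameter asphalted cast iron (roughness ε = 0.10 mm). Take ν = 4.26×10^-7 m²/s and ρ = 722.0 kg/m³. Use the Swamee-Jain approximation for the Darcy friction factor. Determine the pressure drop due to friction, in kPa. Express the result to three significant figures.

V = 4Q/(πD²) = 4·0.654/(π·0.469²) = 3.786 m/s
Re = VD/ν = 3.786·0.469/4.26×10^-7 = 4.17×10^6 → turbulent
ε/D = 0.10/469 = 2.13×10^-4
Swamee-Jain: f = 0.01421
h_f = f(L/D)V²/(2g) = 0.01421·(2260/0.469)·3.786²/(2·9.81) = 50.02 m
Δp = ρg·h_f = 722.0·9.81·50.02 = 354.3 kPa

Δp ≈ 354 kPa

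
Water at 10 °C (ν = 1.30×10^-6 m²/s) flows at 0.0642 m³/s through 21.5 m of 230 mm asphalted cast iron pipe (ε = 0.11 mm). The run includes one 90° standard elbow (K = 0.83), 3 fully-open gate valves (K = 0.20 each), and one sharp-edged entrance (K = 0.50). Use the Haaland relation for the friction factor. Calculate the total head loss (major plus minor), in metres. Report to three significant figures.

H_L ≈ 0.440 m

V = 4Q/(πD²) = 1.545 m/s; V²/2g = 0.1217 m
Re = 2.73×10^5, ε/D = 4.78×10^-4 → f = 0.01806 (Haaland)
Major: h_f = f(L/D)·V²/2g = 0.01806·93.48·0.1217 = 0.2055 m
Minor: ΣK = 1.93; h_m = ΣK·V²/2g = 0.2349 m
Total H_L = 0.2055 + 0.2349 = 0.4404 m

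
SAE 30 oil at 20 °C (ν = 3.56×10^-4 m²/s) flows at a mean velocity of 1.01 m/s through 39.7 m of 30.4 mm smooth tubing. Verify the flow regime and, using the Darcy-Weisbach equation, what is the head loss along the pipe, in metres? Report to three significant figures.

Re = VD/ν = 1.01·0.03040/3.56×10^-4 = 86.2 → laminar (Re < 2300)
f = 64/Re = 0.7421
h_f = f(L/D)V²/(2g) = 0.7421·(39.7/0.03040)·1.01²/(2·9.81) = 50.38 m

h_f ≈ 50.4 m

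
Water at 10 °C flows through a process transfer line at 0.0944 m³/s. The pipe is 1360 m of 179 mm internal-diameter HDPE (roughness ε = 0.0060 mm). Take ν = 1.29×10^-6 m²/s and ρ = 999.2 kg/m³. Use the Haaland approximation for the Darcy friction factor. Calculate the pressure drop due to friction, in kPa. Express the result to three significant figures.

V = 4Q/(πD²) = 4·0.0944/(π·0.179²) = 3.751 m/s
Re = VD/ν = 3.751·0.179/1.29×10^-6 = 5.21×10^5 → turbulent
ε/D = 0.0060/179 = 3.35×10^-5
Haaland: f = 0.01339
h_f = f(L/D)V²/(2g) = 0.01339·(1360/0.179)·3.751²/(2·9.81) = 72.94 m
Δp = ρg·h_f = 999.2·9.81·72.94 = 715.0 kPa

Δp ≈ 715 kPa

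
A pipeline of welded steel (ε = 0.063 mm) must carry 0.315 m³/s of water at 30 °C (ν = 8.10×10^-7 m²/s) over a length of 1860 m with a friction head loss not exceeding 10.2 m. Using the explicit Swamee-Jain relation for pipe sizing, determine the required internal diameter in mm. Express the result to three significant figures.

D ≈ 466 mm

Swamee-Jain (Type III): D = 0.66·[ε^1.25·(LQ²/(gh_f))^4.75 + ν·Q^9.4·(L/(gh_f))^5.2]^0.04
LQ²/(gh_f) = 1.844; L/(gh_f) = 18.59
Term 1 = ε^1.25·(…)^4.75 = 1.03×10^-4; Term 2 = ν·Q^9.4·(…)^5.2 = 6.20×10^-5
D = 0.66·(1.03×10^-4 + 6.20×10^-5)^0.04 = 0.4658 m = 466 mm
Check: V = 1.85 m/s, Re = 1.06×10^6, f = 0.01394, h_f = 9.69 m ≈ 10.2 m ✓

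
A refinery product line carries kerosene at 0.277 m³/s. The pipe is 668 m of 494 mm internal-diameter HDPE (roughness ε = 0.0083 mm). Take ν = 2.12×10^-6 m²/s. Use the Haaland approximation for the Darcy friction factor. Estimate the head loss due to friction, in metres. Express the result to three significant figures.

V = 4Q/(πD²) = 4·0.277/(π·0.494²) = 1.445 m/s
Re = VD/ν = 1.445·0.494/2.12×10^-6 = 3.37×10^5 → turbulent
ε/D = 0.0083/494 = 1.68×10^-5
Haaland: f = 0.01419
h_f = f(L/D)V²/(2g) = 0.01419·(668/0.494)·1.445²/(2·9.81) = 2.042 m

h_f ≈ 2.04 m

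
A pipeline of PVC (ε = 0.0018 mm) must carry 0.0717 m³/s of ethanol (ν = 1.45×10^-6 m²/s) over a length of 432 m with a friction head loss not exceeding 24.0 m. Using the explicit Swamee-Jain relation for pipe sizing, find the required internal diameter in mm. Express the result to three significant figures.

Swamee-Jain (Type III): D = 0.66·[ε^1.25·(LQ²/(gh_f))^4.75 + ν·Q^9.4·(L/(gh_f))^5.2]^0.04
LQ²/(gh_f) = 0.009433; L/(gh_f) = 1.835
Term 1 = ε^1.25·(…)^4.75 = 1.58×10^-17; Term 2 = ν·Q^9.4·(…)^5.2 = 5.94×10^-16
D = 0.66·(1.58×10^-17 + 5.94×10^-16)^0.04 = 0.1625 m = 163 mm
Check: V = 3.46 m/s, Re = 3.87×10^5, f = 0.01386, h_f = 22.4 m ≈ 24.0 m ✓

D ≈ 163 mm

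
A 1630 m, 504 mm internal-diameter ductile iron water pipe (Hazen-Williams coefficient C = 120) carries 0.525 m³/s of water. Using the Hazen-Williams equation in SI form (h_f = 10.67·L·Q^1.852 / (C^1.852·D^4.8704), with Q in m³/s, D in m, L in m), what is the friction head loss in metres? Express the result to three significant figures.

h_f = 10.67·1630·0.525^1.852 / (120^1.852·0.504^4.8704) = 20.93 m

h_f ≈ 20.9 m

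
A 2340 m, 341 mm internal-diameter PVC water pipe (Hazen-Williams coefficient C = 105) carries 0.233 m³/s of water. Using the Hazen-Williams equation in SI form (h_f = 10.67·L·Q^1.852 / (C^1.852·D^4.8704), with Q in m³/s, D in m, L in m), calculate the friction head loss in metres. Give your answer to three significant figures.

h_f ≈ 57.3 m

h_f = 10.67·2340·0.233^1.852 / (105^1.852·0.341^4.8704) = 57.30 m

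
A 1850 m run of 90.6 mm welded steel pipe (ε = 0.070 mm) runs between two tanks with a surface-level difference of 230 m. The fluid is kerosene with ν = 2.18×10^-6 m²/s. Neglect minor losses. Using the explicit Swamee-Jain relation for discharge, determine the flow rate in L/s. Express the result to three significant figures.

Q ≈ 21.0 L/s

Swamee-Jain (Type II): Q = -0.965·√(gD⁵h_f/L)·ln[ε/(3.7D) + √(3.17ν²L/(gD³h_f))]
√(gD⁵h_f/L) = √(9.81·0.0906⁵·230/1850) = 0.002729
ε/(3.7D) = 2.09×10^-4; √(3.17ν²L/(gD³h_f)) = 1.29×10^-4
Q = -0.965·0.002729·ln(3.377×10^-4) = 0.02105 m³/s
Check: V = 3.26 m/s, Re = 1.36×10^5, f = 0.02088, h_f = 232 m ≈ 230 m ✓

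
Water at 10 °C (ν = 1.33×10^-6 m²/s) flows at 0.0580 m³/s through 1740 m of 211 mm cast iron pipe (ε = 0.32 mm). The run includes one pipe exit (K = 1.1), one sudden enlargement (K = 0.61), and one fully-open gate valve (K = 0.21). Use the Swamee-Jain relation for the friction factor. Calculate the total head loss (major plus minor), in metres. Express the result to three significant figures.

V = 4Q/(πD²) = 1.659 m/s; V²/2g = 0.1402 m
Re = 2.63×10^5, ε/D = 0.00152 → f = 0.02277 (Swamee-Jain)
Major: h_f = f(L/D)·V²/2g = 0.02277·8246·0.1402 = 26.33 m
Minor: ΣK = 1.92; h_m = ΣK·V²/2g = 0.2692 m
Total H_L = 26.33 + 0.2692 = 26.60 m

H_L ≈ 26.6 m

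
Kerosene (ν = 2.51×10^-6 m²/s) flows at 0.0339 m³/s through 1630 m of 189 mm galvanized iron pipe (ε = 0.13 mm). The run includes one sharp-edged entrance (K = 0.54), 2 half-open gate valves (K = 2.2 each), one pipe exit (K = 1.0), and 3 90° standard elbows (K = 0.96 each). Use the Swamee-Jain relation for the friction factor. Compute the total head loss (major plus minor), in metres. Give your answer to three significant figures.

H_L ≈ 14.4 m

V = 4Q/(πD²) = 1.208 m/s; V²/2g = 0.07442 m
Re = 9.10×10^4, ε/D = 6.88×10^-4 → f = 0.02142 (Swamee-Jain)
Major: h_f = f(L/D)·V²/2g = 0.02142·8624·0.07442 = 13.75 m
Minor: ΣK = 8.82; h_m = ΣK·V²/2g = 0.6564 m
Total H_L = 13.75 + 0.6564 = 14.40 m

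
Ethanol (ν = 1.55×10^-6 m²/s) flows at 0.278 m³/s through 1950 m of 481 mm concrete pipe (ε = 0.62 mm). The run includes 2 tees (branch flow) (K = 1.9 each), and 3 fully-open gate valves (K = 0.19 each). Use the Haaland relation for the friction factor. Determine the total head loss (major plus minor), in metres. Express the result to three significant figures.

V = 4Q/(πD²) = 1.530 m/s; V²/2g = 0.1193 m
Re = 4.75×10^5, ε/D = 0.00129 → f = 0.02141 (Haaland)
Major: h_f = f(L/D)·V²/2g = 0.02141·4054·0.1193 = 10.35 m
Minor: ΣK = 4.37; h_m = ΣK·V²/2g = 0.5213 m
Total H_L = 10.35 + 0.5213 = 10.88 m

H_L ≈ 10.9 m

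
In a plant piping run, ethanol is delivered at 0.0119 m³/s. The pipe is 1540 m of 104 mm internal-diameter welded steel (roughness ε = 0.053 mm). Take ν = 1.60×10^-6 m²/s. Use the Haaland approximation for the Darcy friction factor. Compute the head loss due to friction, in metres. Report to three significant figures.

V = 4Q/(πD²) = 4·0.0119/(π·0.104²) = 1.401 m/s
Re = VD/ν = 1.401·0.104/1.60×10^-6 = 9.11×10^4 → turbulent
ε/D = 0.053/104 = 5.10×10^-4
Haaland: f = 0.02035
h_f = f(L/D)V²/(2g) = 0.02035·(1540/0.104)·1.401²/(2·9.81) = 30.14 m

h_f ≈ 30.1 m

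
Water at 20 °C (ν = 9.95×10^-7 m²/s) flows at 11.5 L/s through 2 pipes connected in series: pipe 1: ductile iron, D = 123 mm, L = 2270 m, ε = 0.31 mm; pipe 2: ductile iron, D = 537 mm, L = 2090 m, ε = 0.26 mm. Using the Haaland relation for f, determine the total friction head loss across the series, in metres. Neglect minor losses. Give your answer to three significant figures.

H ≈ 23.0 m

Pipe 1: V = 0.9678 m/s, Re = 1.20×10^5, ε/D = 0.00252, f = 0.02608, h_1 = f(L/D)V²/2g = 22.98 m
Pipe 2: V = 0.05078 m/s, Re = 2.74×10^4, ε/D = 4.84×10^-4, f = 0.02488, h_2 = f(L/D)V²/2g = 0.01273 m
Series → Q common, losses add: H = Σh = 22.99 m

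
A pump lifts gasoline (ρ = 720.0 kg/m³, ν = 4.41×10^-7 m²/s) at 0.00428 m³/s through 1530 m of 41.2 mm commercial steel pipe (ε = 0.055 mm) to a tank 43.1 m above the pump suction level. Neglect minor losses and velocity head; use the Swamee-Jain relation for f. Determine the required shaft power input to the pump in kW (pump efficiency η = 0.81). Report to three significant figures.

P_shaft ≈ 17.7 kW

V = 4Q/(πD²) = 3.210 m/s; Re = 3.00×10^5; ε/D = 0.00133; f = 0.02204
h_f = f(L/D)V²/2g = 429.9 m
Total head H = z + h_f = 43.1 + 429.9 = 473.0 m
P_hyd = ρgQH = 720.0·9.81·0.00428·473.0 = 14.30 kW
P_shaft = P_hyd/η = 14.30/0.81 = 17.65 kW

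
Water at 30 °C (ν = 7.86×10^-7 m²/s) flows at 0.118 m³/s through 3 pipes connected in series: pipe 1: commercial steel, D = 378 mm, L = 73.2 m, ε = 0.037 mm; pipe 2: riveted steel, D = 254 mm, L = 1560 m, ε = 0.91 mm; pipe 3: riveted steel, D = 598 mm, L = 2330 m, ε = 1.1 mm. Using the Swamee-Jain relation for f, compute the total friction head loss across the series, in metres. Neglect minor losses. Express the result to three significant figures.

Pipe 1: V = 1.051 m/s, Re = 5.06×10^5, ε/D = 9.79×10^-5, f = 0.01442, h_1 = f(L/D)V²/2g = 0.1574 m
Pipe 2: V = 2.329 m/s, Re = 7.53×10^5, ε/D = 0.00358, f = 0.02776, h_2 = f(L/D)V²/2g = 47.13 m
Pipe 3: V = 0.4201 m/s, Re = 3.20×10^5, ε/D = 0.00184, f = 0.02365, h_3 = f(L/D)V²/2g = 0.8291 m
Series → Q common, losses add: H = Σh = 48.11 m

H ≈ 48.1 m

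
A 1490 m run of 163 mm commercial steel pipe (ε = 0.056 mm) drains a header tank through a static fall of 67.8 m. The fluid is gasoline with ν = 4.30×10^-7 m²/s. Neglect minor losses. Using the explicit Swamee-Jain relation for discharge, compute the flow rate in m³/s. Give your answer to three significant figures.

Q ≈ 0.0630 m³/s

Swamee-Jain (Type II): Q = -0.965·√(gD⁵h_f/L)·ln[ε/(3.7D) + √(3.17ν²L/(gD³h_f))]
√(gD⁵h_f/L) = √(9.81·0.163⁵·67.8/1490) = 0.007167
ε/(3.7D) = 9.29×10^-5; √(3.17ν²L/(gD³h_f)) = 1.74×10^-5
Q = -0.965·0.007167·ln(1.103×10^-4) = 0.06302 m³/s
Check: V = 3.02 m/s, Re = 1.14×10^6, f = 0.01605, h_f = 68.2 m ≈ 67.8 m ✓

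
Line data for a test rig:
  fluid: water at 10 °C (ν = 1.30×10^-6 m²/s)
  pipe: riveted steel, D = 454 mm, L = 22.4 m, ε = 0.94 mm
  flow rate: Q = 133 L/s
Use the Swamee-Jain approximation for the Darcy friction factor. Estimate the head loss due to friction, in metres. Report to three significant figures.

V = 4Q/(πD²) = 4·0.133/(π·0.454²) = 0.8216 m/s
Re = VD/ν = 0.8216·0.454/1.30×10^-6 = 2.87×10^5 → turbulent
ε/D = 0.94/454 = 0.00207
Swamee-Jain: f = 0.02440
h_f = f(L/D)V²/(2g) = 0.02440·(22.4/0.454)·0.8216²/(2·9.81) = 0.04142 m

h_f ≈ 0.0414 m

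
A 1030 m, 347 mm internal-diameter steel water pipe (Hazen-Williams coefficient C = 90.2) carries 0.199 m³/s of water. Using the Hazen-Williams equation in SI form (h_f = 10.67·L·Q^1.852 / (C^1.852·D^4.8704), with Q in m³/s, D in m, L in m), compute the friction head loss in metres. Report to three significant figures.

h_f ≈ 22.9 m

h_f = 10.67·1030·0.199^1.852 / (90.2^1.852·0.347^4.8704) = 22.92 m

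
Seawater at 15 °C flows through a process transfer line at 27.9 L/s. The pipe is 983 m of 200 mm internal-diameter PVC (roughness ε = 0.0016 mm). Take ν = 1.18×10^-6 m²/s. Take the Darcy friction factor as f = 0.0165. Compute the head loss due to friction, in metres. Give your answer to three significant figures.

h_f ≈ 3.26 m

V = 4Q/(πD²) = 4·0.0279/(π·0.200²) = 0.8881 m/s
h_f = f(L/D)V²/(2g) = 0.01650·(983/0.200)·0.8881²/(2·9.81) = 3.260 m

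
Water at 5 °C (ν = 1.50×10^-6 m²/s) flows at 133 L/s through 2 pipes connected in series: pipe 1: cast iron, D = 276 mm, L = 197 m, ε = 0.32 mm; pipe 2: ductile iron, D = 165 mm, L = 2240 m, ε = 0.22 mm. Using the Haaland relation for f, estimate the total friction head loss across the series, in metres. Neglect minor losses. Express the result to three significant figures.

H ≈ 578 m

Pipe 1: V = 2.223 m/s, Re = 4.09×10^5, ε/D = 0.00116, f = 0.02097, h_1 = f(L/D)V²/2g = 3.771 m
Pipe 2: V = 6.220 m/s, Re = 6.84×10^5, ε/D = 0.00133, f = 0.02144, h_2 = f(L/D)V²/2g = 574.0 m
Series → Q common, losses add: H = Σh = 577.8 m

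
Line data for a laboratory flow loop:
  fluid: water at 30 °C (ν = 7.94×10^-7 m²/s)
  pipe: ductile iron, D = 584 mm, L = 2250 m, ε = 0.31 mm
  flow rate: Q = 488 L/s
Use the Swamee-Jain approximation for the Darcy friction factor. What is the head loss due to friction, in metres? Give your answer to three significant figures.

V = 4Q/(πD²) = 4·0.488/(π·0.584²) = 1.822 m/s
Re = VD/ν = 1.822·0.584/7.94×10^-7 = 1.34×10^6 → turbulent
ε/D = 0.31/584 = 5.31×10^-4
Swamee-Jain: f = 0.01738
h_f = f(L/D)V²/(2g) = 0.01738·(2250/0.584)·1.822²/(2·9.81) = 11.32 m

h_f ≈ 11.3 m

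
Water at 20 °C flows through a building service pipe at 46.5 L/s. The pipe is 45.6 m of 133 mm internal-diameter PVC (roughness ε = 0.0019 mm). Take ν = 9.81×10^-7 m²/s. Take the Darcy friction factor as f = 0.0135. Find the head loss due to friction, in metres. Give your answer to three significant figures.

V = 4Q/(πD²) = 4·0.0465/(π·0.133²) = 3.347 m/s
h_f = f(L/D)V²/(2g) = 0.01350·(45.6/0.133)·3.347²/(2·9.81) = 2.643 m

h_f ≈ 2.64 m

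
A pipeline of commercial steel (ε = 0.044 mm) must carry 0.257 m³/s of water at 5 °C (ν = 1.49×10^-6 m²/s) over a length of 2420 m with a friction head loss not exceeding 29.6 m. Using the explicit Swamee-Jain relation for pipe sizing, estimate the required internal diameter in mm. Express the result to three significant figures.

Swamee-Jain (Type III): D = 0.66·[ε^1.25·(LQ²/(gh_f))^4.75 + ν·Q^9.4·(L/(gh_f))^5.2]^0.04
LQ²/(gh_f) = 0.5505; L/(gh_f) = 8.334
Term 1 = ε^1.25·(…)^4.75 = 2.10×10^-7; Term 2 = ν·Q^9.4·(…)^5.2 = 2.60×10^-7
D = 0.66·(2.10×10^-7 + 2.60×10^-7)^0.04 = 0.3685 m = 369 mm
Check: V = 2.41 m/s, Re = 5.96×10^5, f = 0.01442, h_f = 28.0 m ≈ 29.6 m ✓

D ≈ 369 mm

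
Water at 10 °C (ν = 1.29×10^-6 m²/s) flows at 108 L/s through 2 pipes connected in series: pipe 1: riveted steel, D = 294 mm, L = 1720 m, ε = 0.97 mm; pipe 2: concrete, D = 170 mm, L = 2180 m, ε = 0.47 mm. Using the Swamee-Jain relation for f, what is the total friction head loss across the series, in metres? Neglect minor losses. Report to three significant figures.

Pipe 1: V = 1.591 m/s, Re = 3.63×10^5, ε/D = 0.00330, f = 0.02736, h_1 = f(L/D)V²/2g = 20.65 m
Pipe 2: V = 4.758 m/s, Re = 6.27×10^5, ε/D = 0.00276, f = 0.02590, h_2 = f(L/D)V²/2g = 383.3 m
Series → Q common, losses add: H = Σh = 403.9 m

H ≈ 404 m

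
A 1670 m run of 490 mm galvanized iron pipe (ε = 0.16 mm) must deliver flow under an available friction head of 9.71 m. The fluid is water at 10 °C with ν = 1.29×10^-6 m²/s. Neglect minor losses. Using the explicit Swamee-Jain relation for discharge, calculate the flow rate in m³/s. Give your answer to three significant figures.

Q ≈ 0.351 m³/s

Swamee-Jain (Type II): Q = -0.965·√(gD⁵h_f/L)·ln[ε/(3.7D) + √(3.17ν²L/(gD³h_f))]
√(gD⁵h_f/L) = √(9.81·0.490⁵·9.71/1670) = 0.04014
ε/(3.7D) = 8.83×10^-5; √(3.17ν²L/(gD³h_f)) = 2.80×10^-5
Q = -0.965·0.04014·ln(1.163×10^-4) = 0.3509 m³/s
Check: V = 1.86 m/s, Re = 7.07×10^5, f = 0.01625, h_f = 9.77 m ≈ 9.71 m ✓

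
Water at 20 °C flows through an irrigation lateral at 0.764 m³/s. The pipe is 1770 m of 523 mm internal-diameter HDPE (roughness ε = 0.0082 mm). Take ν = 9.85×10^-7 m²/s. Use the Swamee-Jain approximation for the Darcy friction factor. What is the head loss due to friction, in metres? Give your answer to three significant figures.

V = 4Q/(πD²) = 4·0.764/(π·0.523²) = 3.556 m/s
Re = VD/ν = 3.556·0.523/9.85×10^-7 = 1.89×10^6 → turbulent
ε/D = 0.0082/523 = 1.57×10^-5
Swamee-Jain: f = 0.01101
h_f = f(L/D)V²/(2g) = 0.01101·(1770/0.523)·3.556²/(2·9.81) = 24.01 m

h_f ≈ 24.0 m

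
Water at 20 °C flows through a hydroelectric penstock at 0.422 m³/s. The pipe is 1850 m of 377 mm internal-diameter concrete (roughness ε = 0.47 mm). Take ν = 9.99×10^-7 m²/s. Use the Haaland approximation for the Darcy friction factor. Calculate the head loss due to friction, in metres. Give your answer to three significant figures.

V = 4Q/(πD²) = 4·0.422/(π·0.377²) = 3.780 m/s
Re = VD/ν = 3.780·0.377/9.99×10^-7 = 1.43×10^6 → turbulent
ε/D = 0.47/377 = 0.00125
Haaland: f = 0.02093
h_f = f(L/D)V²/(2g) = 0.02093·(1850/0.377)·3.780²/(2·9.81) = 74.83 m

h_f ≈ 74.8 m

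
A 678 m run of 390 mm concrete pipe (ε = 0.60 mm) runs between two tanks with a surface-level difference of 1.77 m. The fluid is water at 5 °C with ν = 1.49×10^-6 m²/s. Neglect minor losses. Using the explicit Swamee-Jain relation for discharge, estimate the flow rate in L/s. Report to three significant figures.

Swamee-Jain (Type II): Q = -0.965·√(gD⁵h_f/L)·ln[ε/(3.7D) + √(3.17ν²L/(gD³h_f))]
√(gD⁵h_f/L) = √(9.81·0.390⁵·1.77/678) = 0.01520
ε/(3.7D) = 4.16×10^-4; √(3.17ν²L/(gD³h_f)) = 6.81×10^-5
Q = -0.965·0.01520·ln(4.839×10^-4) = 0.1120 m³/s
Check: V = 0.937 m/s, Re = 2.45×10^5, f = 0.02290, h_f = 1.78 m ≈ 1.77 m ✓

Q ≈ 112 L/s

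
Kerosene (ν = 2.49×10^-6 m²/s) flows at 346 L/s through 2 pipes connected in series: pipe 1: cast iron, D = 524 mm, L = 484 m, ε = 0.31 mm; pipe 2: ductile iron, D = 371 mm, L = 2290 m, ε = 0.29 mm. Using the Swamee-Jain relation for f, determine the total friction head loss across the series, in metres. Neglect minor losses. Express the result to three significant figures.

Pipe 1: V = 1.604 m/s, Re = 3.38×10^5, ε/D = 5.92×10^-4, f = 0.01870, h_1 = f(L/D)V²/2g = 2.266 m
Pipe 2: V = 3.201 m/s, Re = 4.77×10^5, ε/D = 7.82×10^-4, f = 0.01937, h_2 = f(L/D)V²/2g = 62.44 m
Series → Q common, losses add: H = Σh = 64.71 m

H ≈ 64.7 m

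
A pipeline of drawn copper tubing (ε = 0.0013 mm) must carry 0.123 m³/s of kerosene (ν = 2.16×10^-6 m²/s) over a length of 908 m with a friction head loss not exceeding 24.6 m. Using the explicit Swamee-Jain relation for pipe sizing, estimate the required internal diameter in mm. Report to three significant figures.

D ≈ 235 mm

Swamee-Jain (Type III): D = 0.66·[ε^1.25·(LQ²/(gh_f))^4.75 + ν·Q^9.4·(L/(gh_f))^5.2]^0.04
LQ²/(gh_f) = 0.05692; L/(gh_f) = 3.763
Term 1 = ε^1.25·(…)^4.75 = 5.37×10^-14; Term 2 = ν·Q^9.4·(…)^5.2 = 5.92×10^-12
D = 0.66·(5.37×10^-14 + 5.92×10^-12)^0.04 = 0.2347 m = 235 mm
Check: V = 2.84 m/s, Re = 3.09×10^5, f = 0.01436, h_f = 22.9 m ≈ 24.6 m ✓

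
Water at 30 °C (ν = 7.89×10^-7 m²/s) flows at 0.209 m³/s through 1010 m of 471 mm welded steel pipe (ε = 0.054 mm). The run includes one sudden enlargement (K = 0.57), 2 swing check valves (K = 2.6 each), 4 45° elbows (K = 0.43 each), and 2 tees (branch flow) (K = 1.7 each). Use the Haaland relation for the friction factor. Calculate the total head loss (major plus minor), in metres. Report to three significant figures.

V = 4Q/(πD²) = 1.200 m/s; V²/2g = 0.07334 m
Re = 7.16×10^5, ε/D = 1.15×10^-4 → f = 0.01392 (Haaland)
Major: h_f = f(L/D)·V²/2g = 0.01392·2144·0.07334 = 2.189 m
Minor: ΣK = 10.9; h_m = ΣK·V²/2g = 0.7987 m
Total H_L = 2.189 + 0.7987 = 2.987 m

H_L ≈ 2.99 m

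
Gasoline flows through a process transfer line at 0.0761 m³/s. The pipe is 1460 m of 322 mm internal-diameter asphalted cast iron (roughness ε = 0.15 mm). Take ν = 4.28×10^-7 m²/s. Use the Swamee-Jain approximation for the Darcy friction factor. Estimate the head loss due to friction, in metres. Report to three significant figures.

V = 4Q/(πD²) = 4·0.0761/(π·0.322²) = 0.9345 m/s
Re = VD/ν = 0.9345·0.322/4.28×10^-7 = 7.03×10^5 → turbulent
ε/D = 0.15/322 = 4.66×10^-4
Swamee-Jain: f = 0.01728
h_f = f(L/D)V²/(2g) = 0.01728·(1460/0.322)·0.9345²/(2·9.81) = 3.488 m

h_f ≈ 3.49 m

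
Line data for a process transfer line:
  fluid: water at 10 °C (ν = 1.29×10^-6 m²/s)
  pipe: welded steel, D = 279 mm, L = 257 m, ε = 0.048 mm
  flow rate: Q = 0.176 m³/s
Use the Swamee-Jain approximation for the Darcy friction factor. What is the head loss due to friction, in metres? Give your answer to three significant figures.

V = 4Q/(πD²) = 4·0.176/(π·0.279²) = 2.879 m/s
Re = VD/ν = 2.879·0.279/1.29×10^-6 = 6.23×10^5 → turbulent
ε/D = 0.048/279 = 1.72×10^-4
Swamee-Jain: f = 0.01495
h_f = f(L/D)V²/(2g) = 0.01495·(257/0.279)·2.879²/(2·9.81) = 5.818 m

h_f ≈ 5.82 m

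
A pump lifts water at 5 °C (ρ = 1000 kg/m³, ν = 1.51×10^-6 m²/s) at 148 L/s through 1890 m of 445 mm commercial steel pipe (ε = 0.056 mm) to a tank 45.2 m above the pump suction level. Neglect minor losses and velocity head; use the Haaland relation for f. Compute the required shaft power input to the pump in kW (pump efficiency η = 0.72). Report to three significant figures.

P_shaft ≈ 97.3 kW

V = 4Q/(πD²) = 0.9516 m/s; Re = 2.80×10^5; ε/D = 1.26×10^-4; f = 0.01559
h_f = f(L/D)V²/2g = 3.057 m
Total head H = z + h_f = 45.2 + 3.057 = 48.26 m
P_hyd = ρgQH = 1000·9.81·0.148·48.26 = 70.06 kW
P_shaft = P_hyd/η = 70.06/0.72 = 97.31 kW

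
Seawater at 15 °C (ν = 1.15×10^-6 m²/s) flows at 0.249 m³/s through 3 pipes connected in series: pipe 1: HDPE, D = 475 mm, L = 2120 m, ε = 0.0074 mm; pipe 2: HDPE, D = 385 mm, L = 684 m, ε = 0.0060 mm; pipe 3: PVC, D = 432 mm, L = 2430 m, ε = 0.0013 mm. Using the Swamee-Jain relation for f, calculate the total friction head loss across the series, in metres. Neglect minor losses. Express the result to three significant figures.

Pipe 1: V = 1.405 m/s, Re = 5.80×10^5, ε/D = 1.56×10^-5, f = 0.01302, h_1 = f(L/D)V²/2g = 5.848 m
Pipe 2: V = 2.139 m/s, Re = 7.16×10^5, ε/D = 1.56×10^-5, f = 0.01260, h_2 = f(L/D)V²/2g = 5.218 m
Pipe 3: V = 1.699 m/s, Re = 6.38×10^5, ε/D = 3.01×10^-6, f = 0.01259, h_3 = f(L/D)V²/2g = 10.42 m
Series → Q common, losses add: H = Σh = 21.49 m

H ≈ 21.5 m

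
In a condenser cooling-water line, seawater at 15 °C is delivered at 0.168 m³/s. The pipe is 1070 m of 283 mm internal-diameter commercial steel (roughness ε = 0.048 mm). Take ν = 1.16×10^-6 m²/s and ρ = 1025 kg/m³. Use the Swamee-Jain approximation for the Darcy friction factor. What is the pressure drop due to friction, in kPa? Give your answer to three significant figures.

Δp ≈ 206 kPa

V = 4Q/(πD²) = 4·0.168/(π·0.283²) = 2.671 m/s
Re = VD/ν = 2.671·0.283/1.16×10^-6 = 6.52×10^5 → turbulent
ε/D = 0.048/283 = 1.70×10^-4
Swamee-Jain: f = 0.01487
h_f = f(L/D)V²/(2g) = 0.01487·(1070/0.283)·2.671²/(2·9.81) = 20.44 m
Δp = ρg·h_f = 1025·9.81·20.44 = 205.6 kPa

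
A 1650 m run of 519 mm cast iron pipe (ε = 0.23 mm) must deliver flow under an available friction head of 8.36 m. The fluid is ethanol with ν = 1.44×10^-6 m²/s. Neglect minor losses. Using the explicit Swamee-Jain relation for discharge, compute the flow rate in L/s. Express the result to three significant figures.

Swamee-Jain (Type II): Q = -0.965·√(gD⁵h_f/L)·ln[ε/(3.7D) + √(3.17ν²L/(gD³h_f))]
√(gD⁵h_f/L) = √(9.81·0.519⁵·8.36/1650) = 0.04326
ε/(3.7D) = 1.20×10^-4; √(3.17ν²L/(gD³h_f)) = 3.08×10^-5
Q = -0.965·0.04326·ln(1.505×10^-4) = 0.3674 m³/s
Check: V = 1.74 m/s, Re = 6.26×10^5, f = 0.01722, h_f = 8.42 m ≈ 8.36 m ✓

Q ≈ 367 L/s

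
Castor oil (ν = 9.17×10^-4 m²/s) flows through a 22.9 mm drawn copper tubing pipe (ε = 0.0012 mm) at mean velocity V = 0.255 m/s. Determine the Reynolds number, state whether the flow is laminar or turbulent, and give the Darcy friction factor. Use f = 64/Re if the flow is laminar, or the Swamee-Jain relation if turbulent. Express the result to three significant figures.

Re ≈ 6.37; laminar; f = 64/Re ≈ 10.1

Re = VD/ν = 0.2550·0.0229/9.17×10^-4 = 6.37
Re < 2300 → laminar → f = 64/Re = 10.05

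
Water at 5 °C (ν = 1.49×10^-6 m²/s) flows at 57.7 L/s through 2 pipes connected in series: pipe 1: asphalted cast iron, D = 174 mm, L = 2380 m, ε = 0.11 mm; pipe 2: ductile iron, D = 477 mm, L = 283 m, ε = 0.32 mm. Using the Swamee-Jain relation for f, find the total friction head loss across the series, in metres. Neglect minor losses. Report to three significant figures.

Pipe 1: V = 2.427 m/s, Re = 2.83×10^5, ε/D = 6.32×10^-4, f = 0.01912, h_1 = f(L/D)V²/2g = 78.47 m
Pipe 2: V = 0.3229 m/s, Re = 1.03×10^5, ε/D = 6.71×10^-4, f = 0.02104, h_2 = f(L/D)V²/2g = 0.06634 m
Series → Q common, losses add: H = Σh = 78.54 m

H ≈ 78.5 m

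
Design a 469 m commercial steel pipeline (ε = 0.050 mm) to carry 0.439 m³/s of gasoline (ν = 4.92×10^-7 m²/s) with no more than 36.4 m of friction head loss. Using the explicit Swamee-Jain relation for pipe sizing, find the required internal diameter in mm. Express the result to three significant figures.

D ≈ 311 mm

Swamee-Jain (Type III): D = 0.66·[ε^1.25·(LQ²/(gh_f))^4.75 + ν·Q^9.4·(L/(gh_f))^5.2]^0.04
LQ²/(gh_f) = 0.2531; L/(gh_f) = 1.313
Term 1 = ε^1.25·(…)^4.75 = 6.16×10^-9; Term 2 = ν·Q^9.4·(…)^5.2 = 8.85×10^-10
D = 0.66·(6.16×10^-9 + 8.85×10^-10)^0.04 = 0.3115 m = 311 mm
Check: V = 5.76 m/s, Re = 3.65×10^6, f = 0.01354, h_f = 34.5 m ≈ 36.4 m ✓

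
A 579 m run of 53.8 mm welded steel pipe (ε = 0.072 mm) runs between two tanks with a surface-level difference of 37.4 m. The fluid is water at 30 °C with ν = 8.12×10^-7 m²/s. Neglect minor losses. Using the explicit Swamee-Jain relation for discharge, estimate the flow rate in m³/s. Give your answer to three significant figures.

Swamee-Jain (Type II): Q = -0.965·√(gD⁵h_f/L)·ln[ε/(3.7D) + √(3.17ν²L/(gD³h_f))]
√(gD⁵h_f/L) = √(9.81·0.0538⁵·37.4/579) = 5.344×10^-4
ε/(3.7D) = 3.62×10^-4; √(3.17ν²L/(gD³h_f)) = 1.46×10^-4
Q = -0.965·5.344×10^-4·ln(5.072×10^-4) = 0.003913 m³/s
Check: V = 1.72 m/s, Re = 1.14×10^5, f = 0.02322, h_f = 37.7 m ≈ 37.4 m ✓

Q ≈ 0.00391 m³/s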